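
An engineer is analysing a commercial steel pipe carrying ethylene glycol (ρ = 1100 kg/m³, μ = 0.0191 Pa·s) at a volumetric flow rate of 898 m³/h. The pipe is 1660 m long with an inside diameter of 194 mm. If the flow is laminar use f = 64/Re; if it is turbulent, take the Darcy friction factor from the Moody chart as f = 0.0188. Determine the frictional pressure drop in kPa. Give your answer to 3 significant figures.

Q = 898 m³/h = 898/3600 = 0.2494 m³/s.
Cross-sectional area A = πD²/4 = π(0.194)²/4 = 0.02956 m²; mean velocity V = Q/A = 0.2494/0.02956 = 8.439 m/s.
Reynolds number Re = ρVD/μ = 1100 · 8.439 · 0.194 / 0.0191 = 9.428e+04.
Re > 4000 → turbulent; use the Moody-chart value f = 0.0188.
Darcy-Weisbach: ΔP = f(L/D)(ρV²/2) = 0.0188·(1660/0.194)·(1100·8.439²/2) = 0.0188·8557·3.917e+04 = 6.301e+06 Pa.
ΔP = 6.301e+06 Pa = 6300 kPa.

ΔP ≈ 6300 kPa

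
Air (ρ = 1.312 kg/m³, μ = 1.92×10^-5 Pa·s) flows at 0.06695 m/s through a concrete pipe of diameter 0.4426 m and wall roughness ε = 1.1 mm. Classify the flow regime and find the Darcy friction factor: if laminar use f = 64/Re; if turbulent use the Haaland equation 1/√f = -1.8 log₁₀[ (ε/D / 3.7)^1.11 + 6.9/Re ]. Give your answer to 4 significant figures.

f ≈ 0.03161

Re = ρVD/μ = 1.312·0.06695·0.4426/1.92e-05 = 2025.
Re < 2300 → laminar, so f = 64/Re = 0.03161 (roughness is irrelevant in laminar flow).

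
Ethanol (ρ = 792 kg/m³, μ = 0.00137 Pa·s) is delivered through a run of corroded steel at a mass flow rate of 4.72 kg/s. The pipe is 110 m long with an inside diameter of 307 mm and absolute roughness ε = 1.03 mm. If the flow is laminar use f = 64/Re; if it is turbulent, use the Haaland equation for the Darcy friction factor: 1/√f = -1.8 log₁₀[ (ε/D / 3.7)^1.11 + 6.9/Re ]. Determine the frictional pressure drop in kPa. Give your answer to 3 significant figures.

ΔP ≈ 0.0306 kPa

A = πD²/4 = π(0.307)²/4 = 0.07402 m²; mean velocity V = ṁ/(ρA) = 4.72/(792 · 0.07402) = 0.08051 m/s.
Reynolds number Re = ρVD/μ = 792 · 0.08051 · 0.307 / 0.00137 = 1.429e+04.
Re > 4000 → turbulent. Relative roughness ε/D = 0.00103/0.307 = 0.00336. Haaland: 1/√f = -1.8 log₁₀[(0.00336/3.7)^1.11 + 6.9/1.429e+04] = -1.8 log₁₀[0.00042 + 0.000483] = 5.48, so f = 0.0333.
Darcy-Weisbach: ΔP = f(L/D)(ρV²/2) = 0.0333·(110/0.307)·(792·0.08051²/2) = 0.0333·358.3·2.567 = 30.62 Pa.
ΔP = 30.62 Pa = 0.0306 kPa.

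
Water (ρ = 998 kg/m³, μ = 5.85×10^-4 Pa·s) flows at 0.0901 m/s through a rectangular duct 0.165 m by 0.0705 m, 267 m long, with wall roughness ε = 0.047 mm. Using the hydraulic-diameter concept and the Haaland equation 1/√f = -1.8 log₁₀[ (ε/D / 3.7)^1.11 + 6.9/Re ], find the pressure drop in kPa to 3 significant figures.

ΔP ≈ 0.310 kPa

Hydraulic diameter D_h = 4A/P = 4·(0.165·0.0705)/(2·(0.165+0.0705)) = 0.04653/0.471 = 0.09879 m.
Re = ρVD_h/μ = 998·0.0901·0.09879/0.000585 = 1.518e+04.
ε/D_h = 4.7e-05/0.09879 = 0.000476; Haaland gives 1/√f = -1.8 log₁₀[4.8e-05+0.000454] = 5.938, so f = 0.02836.
ΔP = f(L/D_h)(ρV²/2) = 0.02836·267/0.09879·4.051 = 310.5 Pa.
ΔP = 0.310 kPa.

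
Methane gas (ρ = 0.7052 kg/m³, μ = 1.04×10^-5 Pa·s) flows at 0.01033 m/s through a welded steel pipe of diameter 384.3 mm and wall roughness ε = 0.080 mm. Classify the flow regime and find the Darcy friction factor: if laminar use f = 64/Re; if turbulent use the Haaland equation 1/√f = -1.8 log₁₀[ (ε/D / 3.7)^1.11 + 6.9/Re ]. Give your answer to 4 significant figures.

f ≈ 0.2378

Re = ρVD/μ = 0.7052·0.01033·0.3843/1.04e-05 = 269.2.
Re < 2300 → laminar, so f = 64/Re = 0.2378 (roughness is irrelevant in laminar flow).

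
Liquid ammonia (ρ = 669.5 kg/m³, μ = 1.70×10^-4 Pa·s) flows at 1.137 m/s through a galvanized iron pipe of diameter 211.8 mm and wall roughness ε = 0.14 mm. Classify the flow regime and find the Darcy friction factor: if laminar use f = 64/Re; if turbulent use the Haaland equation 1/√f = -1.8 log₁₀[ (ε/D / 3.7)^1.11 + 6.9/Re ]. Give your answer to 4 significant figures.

Re = ρVD/μ = 669.5·1.137·0.2118/0.00017 = 9.484e+05.
Re > 4000 → turbulent. ε/D = 0.00014/0.2118 = 0.000661; Haaland: 1/√f = -1.8 log₁₀[6.91e-05 + 7.28e-06] = 7.41, so f = 0.01821.

f ≈ 0.01821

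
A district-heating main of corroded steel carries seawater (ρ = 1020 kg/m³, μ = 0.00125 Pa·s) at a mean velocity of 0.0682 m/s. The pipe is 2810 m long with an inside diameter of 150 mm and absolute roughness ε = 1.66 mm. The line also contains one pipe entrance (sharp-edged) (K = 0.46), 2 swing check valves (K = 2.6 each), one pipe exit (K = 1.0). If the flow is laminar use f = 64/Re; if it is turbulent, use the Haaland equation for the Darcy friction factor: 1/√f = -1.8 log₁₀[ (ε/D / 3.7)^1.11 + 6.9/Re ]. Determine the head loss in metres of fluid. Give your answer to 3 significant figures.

h_f ≈ 0.201 m

Reynolds number Re = ρVD/μ = 1020 · 0.0682 · 0.15 / 0.00125 = 8348.
Re > 4000 → turbulent. Relative roughness ε/D = 0.00166/0.15 = 0.0111. Haaland: 1/√f = -1.8 log₁₀[(0.0111/3.7)^1.11 + 6.9/8348] = -1.8 log₁₀[0.00158 + 0.000827] = 4.714, so f = 0.045.
Total minor-loss coefficient ΣK = 1·0.46 + 2·2.6 + 1·1 = 6.66.
ΔP = [f·L/D + ΣK]·(ρV²/2) = [0.045·2810/0.15 + 6.66]·(1020·0.0682²/2) = [843 + 6.66]·2.372 = 2015 Pa.
Head loss h_f = ΔP/(ρg) = 2015/(1020·9.81) = 0.201 m.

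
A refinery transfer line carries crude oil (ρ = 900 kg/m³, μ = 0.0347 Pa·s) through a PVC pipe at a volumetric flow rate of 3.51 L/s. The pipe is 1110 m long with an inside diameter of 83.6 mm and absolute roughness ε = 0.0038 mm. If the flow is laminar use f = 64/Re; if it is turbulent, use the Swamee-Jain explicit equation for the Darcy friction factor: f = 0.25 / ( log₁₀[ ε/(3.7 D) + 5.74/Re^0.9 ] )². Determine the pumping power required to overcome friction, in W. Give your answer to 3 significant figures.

Q = 3.51 L/s = 3.51/1000 = 0.00351 m³/s.
Cross-sectional area A = πD²/4 = π(0.0836)²/4 = 0.005489 m²; mean velocity V = Q/A = 0.00351/0.005489 = 0.6394 m/s.
Reynolds number Re = ρVD/μ = 900 · 0.6394 · 0.0836 / 0.0347 = 1387.
Re < 2300 → laminar flow, so f = 64/Re = 64/1387 = 0.04616 (the turbulent correlation is not needed).
Darcy-Weisbach: ΔP = f(L/D)(ρV²/2) = 0.04616·(1110/0.0836)·(900·0.6394²/2) = 0.04616·1.328e+04·184 = 1.128e+05 Pa.
Pumping power P = QΔP = 0.00351·1.128e+05 = 395.8 W = 396 W.

P ≈ 396 W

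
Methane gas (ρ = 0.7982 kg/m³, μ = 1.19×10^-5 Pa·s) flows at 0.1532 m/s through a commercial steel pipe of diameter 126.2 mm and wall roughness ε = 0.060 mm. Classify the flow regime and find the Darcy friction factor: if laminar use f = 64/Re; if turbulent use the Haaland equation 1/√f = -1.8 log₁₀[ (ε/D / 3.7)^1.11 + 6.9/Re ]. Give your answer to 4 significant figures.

f ≈ 0.04935

Re = ρVD/μ = 0.7982·0.1532·0.1262/1.19e-05 = 1297.
Re < 2300 → laminar, so f = 64/Re = 0.04935 (roughness is irrelevant in laminar flow).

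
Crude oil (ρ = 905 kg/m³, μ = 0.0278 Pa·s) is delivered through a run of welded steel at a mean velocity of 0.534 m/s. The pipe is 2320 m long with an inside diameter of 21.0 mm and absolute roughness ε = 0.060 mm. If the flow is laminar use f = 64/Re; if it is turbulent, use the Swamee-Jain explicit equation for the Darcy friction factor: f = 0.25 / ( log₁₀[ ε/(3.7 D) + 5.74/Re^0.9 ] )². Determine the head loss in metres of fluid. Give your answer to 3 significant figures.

Reynolds number Re = ρVD/μ = 905 · 0.534 · 0.021 / 0.0278 = 365.1.
Re < 2300 → laminar flow, so f = 64/Re = 64/365.1 = 0.1753 (the turbulent correlation is not needed).
Darcy-Weisbach: ΔP = f(L/D)(ρV²/2) = 0.1753·(2320/0.021)·(905·0.534²/2) = 0.1753·1.105e+05·129 = 2.499e+06 Pa.
Head loss h_f = ΔP/(ρg) = 2.499e+06/(905·9.81) = 281 m.

h_f ≈ 281 m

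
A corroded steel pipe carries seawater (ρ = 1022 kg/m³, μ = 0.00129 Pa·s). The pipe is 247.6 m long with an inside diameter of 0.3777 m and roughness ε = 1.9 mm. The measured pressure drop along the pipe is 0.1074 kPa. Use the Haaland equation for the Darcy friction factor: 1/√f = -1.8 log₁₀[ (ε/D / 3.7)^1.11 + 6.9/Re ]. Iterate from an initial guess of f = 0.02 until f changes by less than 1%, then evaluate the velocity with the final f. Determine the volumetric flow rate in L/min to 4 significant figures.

Q ≈ 660.7 L/min

Rearranging Darcy-Weisbach: V = √(2·ΔP·D/(f·L·ρ)). With ε/D = 0.0019/0.3777 = 0.00503, iterate starting from f = 0.02:
  f = 0.02 → V = √(2·107.4·0.3777/(0.02·247.6·1022)) = 0.1266 m/s; Re = ρVD/μ = 3.789e+04; f → 0.03262
  f = 0.03262 → V = 0.09913 m/s; Re = 2.966e+04; f → 0.03317
  f = 0.03317 → V = 0.09832 m/s; Re = 2.942e+04; f → 0.03319
Converged (Δf/f < 1%). With the final f = 0.03319: V = √(2·107.4·0.3777/(0.03319·247.6·1022)) = 0.09829 m/s.
Q = V·A = 0.09829·(π/4·0.3777²) = 0.01101 m³/s = 660.7 L/min.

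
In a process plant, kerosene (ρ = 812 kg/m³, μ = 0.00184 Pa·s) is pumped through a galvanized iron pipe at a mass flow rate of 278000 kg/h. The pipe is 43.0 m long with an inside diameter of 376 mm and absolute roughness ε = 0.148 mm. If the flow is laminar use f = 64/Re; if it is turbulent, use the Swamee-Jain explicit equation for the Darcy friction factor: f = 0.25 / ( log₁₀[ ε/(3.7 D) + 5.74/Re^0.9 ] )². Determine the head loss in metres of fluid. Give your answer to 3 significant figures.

ṁ = 278000 kg/h = 278000/3600 = 77.22 kg/s.
A = πD²/4 = π(0.376)²/4 = 0.111 m²; mean velocity V = ṁ/(ρA) = 77.22/(812 · 0.111) = 0.8565 m/s.
Reynolds number Re = ρVD/μ = 812 · 0.8565 · 0.376 / 0.00184 = 1.421e+05.
Re > 4000 → turbulent. Relative roughness ε/D = 0.000148/0.376 = 0.000394. Swamee-Jain: f = 0.25/(log₁₀[0.000394/3.7 + 5.74/1.421e+05^0.9])² = 0.25/(log₁₀[0.000106 + 0.000132])² = 0.25/(-3.622)² = 0.01905.
Darcy-Weisbach: ΔP = f(L/D)(ρV²/2) = 0.01905·(43/0.376)·(812·0.8565²/2) = 0.01905·114.4·297.8 = 649 Pa.
Head loss h_f = ΔP/(ρg) = 649/(812·9.81) = 0.0815 m.

h_f ≈ 0.0815 m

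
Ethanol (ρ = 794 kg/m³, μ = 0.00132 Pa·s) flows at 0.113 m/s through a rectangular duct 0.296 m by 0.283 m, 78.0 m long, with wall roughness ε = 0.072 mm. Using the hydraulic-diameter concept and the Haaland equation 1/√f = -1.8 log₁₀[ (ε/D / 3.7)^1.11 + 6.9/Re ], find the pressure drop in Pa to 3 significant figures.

ΔP ≈ 35.9 Pa

Hydraulic diameter D_h = 4A/P = 4·(0.296·0.283)/(2·(0.296+0.283)) = 0.3351/1.158 = 0.2894 m.
Re = ρVD_h/μ = 794·0.113·0.2894/0.00132 = 1.967e+04.
ε/D_h = 7.2e-05/0.2894 = 0.000249; Haaland gives 1/√f = -1.8 log₁₀[2.34e-05+0.000351] = 6.168, so f = 0.02628.
ΔP = f(L/D_h)(ρV²/2) = 0.02628·78/0.2894·5.069 = 35.91 Pa.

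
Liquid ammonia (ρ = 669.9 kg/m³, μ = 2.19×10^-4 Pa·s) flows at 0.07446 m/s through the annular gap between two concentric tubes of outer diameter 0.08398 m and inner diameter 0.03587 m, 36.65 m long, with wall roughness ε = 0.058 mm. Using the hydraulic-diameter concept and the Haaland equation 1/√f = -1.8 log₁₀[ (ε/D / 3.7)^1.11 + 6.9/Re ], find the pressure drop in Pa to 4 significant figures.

Hydraulic diameter D_h = 4A/P = D_o - D_i = 0.08398 - 0.03587 = 0.04811 m.
Re = ρVD_h/μ = 669.9·0.07446·0.04811/0.000219 = 1.096e+04.
ε/D_h = 5.8e-05/0.04811 = 0.00121; Haaland gives 1/√f = -1.8 log₁₀[0.000135+0.00063] = 5.61, so f = 0.03177.
ΔP = f(L/D_h)(ρV²/2) = 0.03177·36.65/0.04811·1.857 = 44.95 Pa.

ΔP ≈ 44.95 Pa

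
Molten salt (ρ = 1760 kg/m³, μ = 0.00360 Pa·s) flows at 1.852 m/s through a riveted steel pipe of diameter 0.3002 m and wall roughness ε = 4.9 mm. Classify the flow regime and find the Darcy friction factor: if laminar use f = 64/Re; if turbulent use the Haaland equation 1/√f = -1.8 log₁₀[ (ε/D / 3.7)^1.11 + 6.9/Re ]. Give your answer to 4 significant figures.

Re = ρVD/μ = 1760·1.852·0.3002/0.0036 = 2.718e+05.
Re > 4000 → turbulent. ε/D = 0.0049/0.3002 = 0.0163; Haaland: 1/√f = -1.8 log₁₀[0.00243 + 2.54e-05] = 4.698, so f = 0.04531.

f ≈ 0.04531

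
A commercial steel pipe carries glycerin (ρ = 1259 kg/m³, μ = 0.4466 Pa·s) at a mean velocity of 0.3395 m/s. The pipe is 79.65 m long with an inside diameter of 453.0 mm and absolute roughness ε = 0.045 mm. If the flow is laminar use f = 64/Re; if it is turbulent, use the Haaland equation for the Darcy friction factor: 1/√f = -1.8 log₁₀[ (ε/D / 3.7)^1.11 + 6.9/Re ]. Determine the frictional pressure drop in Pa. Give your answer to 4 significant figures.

ΔP ≈ 1883 Pa

Reynolds number Re = ρVD/μ = 1259 · 0.3395 · 0.453 / 0.447 = 433.6.
Re < 2300 → laminar flow, so f = 64/Re = 64/433.6 = 0.1476 (the turbulent correlation is not needed).
Darcy-Weisbach: ΔP = f(L/D)(ρV²/2) = 0.1476·(79.65/0.453)·(1259·0.3395²/2) = 0.1476·175.8·72.56 = 1883 Pa.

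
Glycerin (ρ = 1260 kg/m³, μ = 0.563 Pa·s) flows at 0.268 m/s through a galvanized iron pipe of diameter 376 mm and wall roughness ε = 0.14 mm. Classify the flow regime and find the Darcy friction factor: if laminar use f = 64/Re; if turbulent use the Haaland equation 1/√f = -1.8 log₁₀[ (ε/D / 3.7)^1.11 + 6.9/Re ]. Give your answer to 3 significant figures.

f ≈ 0.284

Re = ρVD/μ = 1260·0.268·0.376/0.563 = 225.5.
Re < 2300 → laminar, so f = 64/Re = 0.2838 (roughness is irrelevant in laminar flow).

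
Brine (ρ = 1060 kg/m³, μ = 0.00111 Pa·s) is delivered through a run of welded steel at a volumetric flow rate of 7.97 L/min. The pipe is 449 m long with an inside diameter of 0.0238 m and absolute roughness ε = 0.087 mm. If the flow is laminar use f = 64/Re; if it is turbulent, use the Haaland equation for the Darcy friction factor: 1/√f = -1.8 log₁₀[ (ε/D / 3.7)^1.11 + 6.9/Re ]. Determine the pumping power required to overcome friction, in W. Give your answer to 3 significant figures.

Q = 7.97 L/min = 7.97/60000 = 0.0001328 m³/s.
Cross-sectional area A = πD²/4 = π(0.0238)²/4 = 0.0004449 m²; mean velocity V = Q/A = 0.0001328/0.0004449 = 0.2986 m/s.
Reynolds number Re = ρVD/μ = 1060 · 0.2986 · 0.0238 / 0.00111 = 6786.
Re > 4000 → turbulent. Relative roughness ε/D = 8.7e-05/0.0238 = 0.00366. Haaland: 1/√f = -1.8 log₁₀[(0.00366/3.7)^1.11 + 6.9/6786] = -1.8 log₁₀[0.000461 + 0.00102] = 5.094, so f = 0.03853.
Darcy-Weisbach: ΔP = f(L/D)(ρV²/2) = 0.03853·(449/0.0238)·(1060·0.2986²/2) = 0.03853·1.887e+04·47.25 = 3.435e+04 Pa.
Pumping power P = QΔP = 0.0001328·3.435e+04 = 4.562 W = 4.56 W.

P ≈ 4.56 W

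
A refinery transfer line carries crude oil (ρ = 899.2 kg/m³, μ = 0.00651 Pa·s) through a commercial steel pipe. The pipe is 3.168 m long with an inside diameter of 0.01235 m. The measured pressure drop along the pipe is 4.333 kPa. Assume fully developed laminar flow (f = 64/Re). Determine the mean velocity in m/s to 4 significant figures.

For laminar flow, f = 64/Re with Re = ρVD/μ, so Darcy-Weisbach reduces to ΔP = 32μLV/D². Solving for V: V = ΔP·D²/(32μL) = 4333·(0.01235)²/(32·0.00651·3.168) = 1.001 m/s.
Check: Re = ρVD/μ = 899.2·1.001·0.01235/0.00651 = 1708 < 2300, so the laminar assumption holds.

V ≈ 1.001 m/s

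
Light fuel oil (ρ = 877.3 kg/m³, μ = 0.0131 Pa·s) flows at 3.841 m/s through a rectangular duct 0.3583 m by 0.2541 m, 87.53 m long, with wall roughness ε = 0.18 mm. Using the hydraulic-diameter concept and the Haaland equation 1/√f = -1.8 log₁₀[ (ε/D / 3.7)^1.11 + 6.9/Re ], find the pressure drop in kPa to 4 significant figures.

ΔP ≈ 40.39 kPa

Hydraulic diameter D_h = 4A/P = 4·(0.3583·0.2541)/(2·(0.3583+0.2541)) = 0.3642/1.225 = 0.2973 m.
Re = ρVD_h/μ = 877.3·3.841·0.2973/0.0131 = 7.648e+04.
ε/D_h = 0.00018/0.2973 = 0.000605; Haaland gives 1/√f = -1.8 log₁₀[6.27e-05+9.02e-05] = 6.868, so f = 0.0212.
ΔP = f(L/D_h)(ρV²/2) = 0.0212·87.53/0.2973·6472 = 4.039e+04 Pa.
ΔP = 40.39 kPa.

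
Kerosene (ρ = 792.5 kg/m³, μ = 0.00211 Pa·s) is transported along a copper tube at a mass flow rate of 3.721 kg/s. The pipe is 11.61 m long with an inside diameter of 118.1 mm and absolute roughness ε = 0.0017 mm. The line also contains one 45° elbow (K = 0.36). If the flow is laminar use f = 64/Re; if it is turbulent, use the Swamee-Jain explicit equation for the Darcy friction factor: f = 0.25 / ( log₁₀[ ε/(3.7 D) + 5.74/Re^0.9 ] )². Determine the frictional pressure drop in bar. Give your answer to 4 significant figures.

A = πD²/4 = π(0.1181)²/4 = 0.01095 m²; mean velocity V = ṁ/(ρA) = 3.721/(792.5 · 0.01095) = 0.4286 m/s.
Reynolds number Re = ρVD/μ = 792.5 · 0.4286 · 0.1181 / 0.00211 = 1.901e+04.
Re > 4000 → turbulent. Relative roughness ε/D = 1.7e-06/0.1181 = 1.44e-05. Swamee-Jain: f = 0.25/(log₁₀[1.44e-05/3.7 + 5.74/1.901e+04^0.9])² = 0.25/(log₁₀[3.89e-06 + 0.000809])² = 0.25/(-3.09)² = 0.02618.
Total minor-loss coefficient ΣK = 1·0.36 = 0.36.
ΔP = [f·L/D + ΣK]·(ρV²/2) = [0.02618·11.61/0.1181 + 0.36]·(792.5·0.4286²/2) = [2.574 + 0.36]·72.8 = 213.6 Pa.
ΔP = 213.6 Pa = 0.002136 bar.

ΔP ≈ 0.002136 bar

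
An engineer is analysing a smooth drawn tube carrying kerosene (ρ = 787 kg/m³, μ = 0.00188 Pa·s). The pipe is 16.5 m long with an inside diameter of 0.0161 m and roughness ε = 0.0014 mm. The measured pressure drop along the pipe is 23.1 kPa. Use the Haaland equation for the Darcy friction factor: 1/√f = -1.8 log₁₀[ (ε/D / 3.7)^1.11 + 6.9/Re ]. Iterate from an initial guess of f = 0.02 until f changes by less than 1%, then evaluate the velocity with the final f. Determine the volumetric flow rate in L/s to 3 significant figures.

Q ≈ 0.273 L/s

Rearranging Darcy-Weisbach: V = √(2·ΔP·D/(f·L·ρ)). With ε/D = 1.4e-06/0.0161 = 8.7e-05, iterate starting from f = 0.02:
  f = 0.02 → V = √(2·2.31e+04·0.0161/(0.02·16.5·787)) = 1.692 m/s; Re = ρVD/μ = 1.141e+04; f → 0.0299
  f = 0.0299 → V = 1.384 m/s; Re = 9329; f → 0.03157
  f = 0.03157 → V = 1.347 m/s; Re = 9078; f → 0.03181
Converged (Δf/f < 1%). With the final f = 0.03181: V = √(2·2.31e+04·0.0161/(0.03181·16.5·787)) = 1.342 m/s.
Q = V·A = 1.342·(π/4·0.0161²) = 0.0002732 m³/s = 0.273 L/s.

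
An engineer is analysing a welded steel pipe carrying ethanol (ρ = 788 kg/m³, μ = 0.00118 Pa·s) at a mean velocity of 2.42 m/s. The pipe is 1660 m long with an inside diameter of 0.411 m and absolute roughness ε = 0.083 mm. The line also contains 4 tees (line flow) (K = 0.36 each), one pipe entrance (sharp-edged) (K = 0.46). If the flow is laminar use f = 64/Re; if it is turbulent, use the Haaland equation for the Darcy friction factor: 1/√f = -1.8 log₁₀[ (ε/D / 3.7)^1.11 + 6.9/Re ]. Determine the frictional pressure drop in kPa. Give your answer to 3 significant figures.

ΔP ≈ 144 kPa

Reynolds number Re = ρVD/μ = 788 · 2.42 · 0.411 / 0.00118 = 6.642e+05.
Re > 4000 → turbulent. Relative roughness ε/D = 8.3e-05/0.411 = 0.000202. Haaland: 1/√f = -1.8 log₁₀[(0.000202/3.7)^1.11 + 6.9/6.642e+05] = -1.8 log₁₀[1.85e-05 + 1.04e-05] = 8.17, so f = 0.01498.
Total minor-loss coefficient ΣK = 4·0.36 + 1·0.46 = 1.9.
ΔP = [f·L/D + ΣK]·(ρV²/2) = [0.01498·1660/0.411 + 1.9]·(788·2.42²/2) = [60.51 + 1.9]·2307 = 1.44e+05 Pa.
ΔP = 1.44e+05 Pa = 144 kPa.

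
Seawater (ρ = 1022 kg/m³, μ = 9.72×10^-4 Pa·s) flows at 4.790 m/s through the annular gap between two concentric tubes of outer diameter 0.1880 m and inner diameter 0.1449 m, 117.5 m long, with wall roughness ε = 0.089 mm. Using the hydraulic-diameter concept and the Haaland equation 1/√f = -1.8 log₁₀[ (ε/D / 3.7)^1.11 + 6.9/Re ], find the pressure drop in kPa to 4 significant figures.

Hydraulic diameter D_h = 4A/P = D_o - D_i = 0.188 - 0.1449 = 0.0431 m.
Re = ρVD_h/μ = 1022·4.79·0.0431/0.000972 = 2.171e+05.
ε/D_h = 8.9e-05/0.0431 = 0.00206; Haaland gives 1/√f = -1.8 log₁₀[0.000245+3.18e-05] = 6.405, so f = 0.02438.
ΔP = f(L/D_h)(ρV²/2) = 0.02438·117.5/0.0431·1.172e+04 = 7.792e+05 Pa.
ΔP = 779.2 kPa.

ΔP ≈ 779.2 kPa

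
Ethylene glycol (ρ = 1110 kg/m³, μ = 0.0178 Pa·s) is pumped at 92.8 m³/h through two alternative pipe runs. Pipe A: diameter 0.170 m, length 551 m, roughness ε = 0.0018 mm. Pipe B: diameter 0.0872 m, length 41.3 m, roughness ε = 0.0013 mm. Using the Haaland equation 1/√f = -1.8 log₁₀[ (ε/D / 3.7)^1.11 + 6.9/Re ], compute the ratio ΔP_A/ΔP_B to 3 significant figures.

ΔP_A/ΔP_B ≈ 0.562

Pipe A: V = Q/A = 0.02578/0.0227 = 1.136 m/s; Re = 1.204e+04; ε/D = 1.06e-05; Haaland → f = 0.02938; ΔP_A = f(L/D)(ρV²/2) = 6.816e+04 Pa.
Pipe B: V = Q/A = 0.02578/0.005972 = 4.316 m/s; Re = 2.347e+04; ε/D = 1.49e-05; Haaland → f = 0.02477; ΔP_B = f(L/D)(ρV²/2) = 1.213e+05 Pa.
ΔP_A/ΔP_B = 6.816e+04/1.213e+05 = 0.562.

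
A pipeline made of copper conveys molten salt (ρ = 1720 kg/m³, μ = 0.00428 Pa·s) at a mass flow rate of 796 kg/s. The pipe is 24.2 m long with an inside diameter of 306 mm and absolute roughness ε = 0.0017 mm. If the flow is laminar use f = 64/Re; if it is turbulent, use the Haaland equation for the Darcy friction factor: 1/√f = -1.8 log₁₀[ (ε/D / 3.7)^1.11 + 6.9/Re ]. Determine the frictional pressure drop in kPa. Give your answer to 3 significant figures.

A = πD²/4 = π(0.306)²/4 = 0.07354 m²; mean velocity V = ṁ/(ρA) = 796/(1720 · 0.07354) = 6.293 m/s.
Reynolds number Re = ρVD/μ = 1720 · 6.293 · 0.306 / 0.00428 = 7.739e+05.
Re > 4000 → turbulent. Relative roughness ε/D = 1.7e-06/0.306 = 5.56e-06. Haaland: 1/√f = -1.8 log₁₀[(5.56e-06/3.7)^1.11 + 6.9/7.739e+05] = -1.8 log₁₀[3.44e-07 + 8.92e-06] = 9.06, so f = 0.01218.
Darcy-Weisbach: ΔP = f(L/D)(ρV²/2) = 0.01218·(24.2/0.306)·(1720·6.293²/2) = 0.01218·79.08·3.406e+04 = 3.281e+04 Pa.
ΔP = 3.281e+04 Pa = 32.8 kPa.

ΔP ≈ 32.8 kPa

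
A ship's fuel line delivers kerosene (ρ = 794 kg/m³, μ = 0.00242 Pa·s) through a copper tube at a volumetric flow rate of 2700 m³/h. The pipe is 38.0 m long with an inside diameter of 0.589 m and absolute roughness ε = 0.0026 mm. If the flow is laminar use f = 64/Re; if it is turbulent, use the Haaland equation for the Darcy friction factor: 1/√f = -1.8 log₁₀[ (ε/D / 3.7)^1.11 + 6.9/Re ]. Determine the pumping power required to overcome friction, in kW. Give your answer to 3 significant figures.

Q = 2700 m³/h = 2700/3600 = 0.75 m³/s.
Cross-sectional area A = πD²/4 = π(0.589)²/4 = 0.2725 m²; mean velocity V = Q/A = 0.75/0.2725 = 2.753 m/s.
Reynolds number Re = ρVD/μ = 794 · 2.753 · 0.589 / 0.00242 = 5.319e+05.
Re > 4000 → turbulent. Relative roughness ε/D = 2.6e-06/0.589 = 4.41e-06. Haaland: 1/√f = -1.8 log₁₀[(4.41e-06/3.7)^1.11 + 6.9/5.319e+05] = -1.8 log₁₀[2.66e-07 + 1.3e-05] = 8.781, so f = 0.01297.
Darcy-Weisbach: ΔP = f(L/D)(ρV²/2) = 0.01297·(38/0.589)·(794·2.753²/2) = 0.01297·64.52·3008 = 2517 Pa.
Pumping power P = QΔP = 0.75·2517 = 1888 W = 1.89 kW.

P ≈ 1.89 kW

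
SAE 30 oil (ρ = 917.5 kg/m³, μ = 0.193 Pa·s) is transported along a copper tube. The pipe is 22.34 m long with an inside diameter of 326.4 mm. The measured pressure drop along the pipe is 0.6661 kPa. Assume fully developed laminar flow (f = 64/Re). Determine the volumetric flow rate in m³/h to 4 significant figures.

For laminar flow, f = 64/Re with Re = ρVD/μ, so Darcy-Weisbach reduces to ΔP = 32μLV/D². Solving for V: V = ΔP·D²/(32μL) = 666.1·(0.3264)²/(32·0.193·22.34) = 0.5143 m/s.
Check: Re = ρVD/μ = 917.5·0.5143·0.3264/0.193 = 798.1 < 2300, so the laminar assumption holds.
Q = V·A = 0.5143·(π/4·0.3264²) = 0.04304 m³/s = 154.9 m³/h.

Q ≈ 154.9 m³/h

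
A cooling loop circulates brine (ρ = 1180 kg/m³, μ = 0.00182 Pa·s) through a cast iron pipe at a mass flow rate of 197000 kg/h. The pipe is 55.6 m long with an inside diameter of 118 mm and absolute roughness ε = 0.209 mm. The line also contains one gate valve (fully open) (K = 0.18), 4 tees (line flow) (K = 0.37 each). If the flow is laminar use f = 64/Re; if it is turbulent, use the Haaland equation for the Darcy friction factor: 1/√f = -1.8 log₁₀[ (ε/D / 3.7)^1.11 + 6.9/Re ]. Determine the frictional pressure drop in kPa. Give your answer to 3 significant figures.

ΔP ≈ 134 kPa

ṁ = 197000 kg/h = 197000/3600 = 54.72 kg/s.
A = πD²/4 = π(0.118)²/4 = 0.01094 m²; mean velocity V = ṁ/(ρA) = 54.72/(1180 · 0.01094) = 4.241 m/s.
Reynolds number Re = ρVD/μ = 1180 · 4.241 · 0.118 / 0.00182 = 3.244e+05.
Re > 4000 → turbulent. Relative roughness ε/D = 0.000209/0.118 = 0.00177. Haaland: 1/√f = -1.8 log₁₀[(0.00177/3.7)^1.11 + 6.9/3.244e+05] = -1.8 log₁₀[0.000206 + 2.13e-05] = 6.557, so f = 0.02326.
Total minor-loss coefficient ΣK = 1·0.18 + 4·0.37 = 1.66.
ΔP = [f·L/D + ΣK]·(ρV²/2) = [0.02326·55.6/0.118 + 1.66]·(1180·4.241²/2) = [10.96 + 1.66]·1.061e+04 = 1.339e+05 Pa.
ΔP = 1.339e+05 Pa = 134 kPa.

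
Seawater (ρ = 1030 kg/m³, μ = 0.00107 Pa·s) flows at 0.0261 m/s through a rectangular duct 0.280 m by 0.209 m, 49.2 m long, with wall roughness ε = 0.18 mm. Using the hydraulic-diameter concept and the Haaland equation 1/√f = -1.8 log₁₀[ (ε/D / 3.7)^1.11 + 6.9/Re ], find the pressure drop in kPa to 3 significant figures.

ΔP ≈ 0.00263 kPa

Hydraulic diameter D_h = 4A/P = 4·(0.28·0.209)/(2·(0.28+0.209)) = 0.2341/0.978 = 0.2393 m.
Re = ρVD_h/μ = 1030·0.0261·0.2393/0.00107 = 6013.
ε/D_h = 0.00018/0.2393 = 0.000752; Haaland gives 1/√f = -1.8 log₁₀[7.98e-05+0.00115] = 5.24, so f = 0.03642.
ΔP = f(L/D_h)(ρV²/2) = 0.03642·49.2/0.2393·0.3508 = 2.626 Pa.
ΔP = 0.00263 kPa.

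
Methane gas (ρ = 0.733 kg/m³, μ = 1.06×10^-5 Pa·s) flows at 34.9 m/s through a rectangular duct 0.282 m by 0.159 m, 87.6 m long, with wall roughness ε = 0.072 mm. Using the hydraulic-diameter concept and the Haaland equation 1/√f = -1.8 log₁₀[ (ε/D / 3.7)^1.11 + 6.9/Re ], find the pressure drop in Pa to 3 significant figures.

Hydraulic diameter D_h = 4A/P = 4·(0.282·0.159)/(2·(0.282+0.159)) = 0.1794/0.882 = 0.2033 m.
Re = ρVD_h/μ = 0.733·34.9·0.2033/1.06e-05 = 4.908e+05.
ε/D_h = 7.2e-05/0.2033 = 0.000354; Haaland gives 1/√f = -1.8 log₁₀[3.46e-05+1.41e-05] = 7.763, so f = 0.01659.
ΔP = f(L/D_h)(ρV²/2) = 0.01659·87.6/0.2033·446.4 = 3191 Pa.

ΔP ≈ 3190 Pa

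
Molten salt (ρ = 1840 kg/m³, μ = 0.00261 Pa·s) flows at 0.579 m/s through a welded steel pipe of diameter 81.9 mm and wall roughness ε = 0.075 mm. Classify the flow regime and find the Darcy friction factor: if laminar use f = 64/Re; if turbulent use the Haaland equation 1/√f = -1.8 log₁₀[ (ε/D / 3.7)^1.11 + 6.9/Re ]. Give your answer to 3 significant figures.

Re = ρVD/μ = 1840·0.579·0.0819/0.00261 = 3.343e+04.
Re > 4000 → turbulent. ε/D = 7.5e-05/0.0819 = 0.000916; Haaland: 1/√f = -1.8 log₁₀[9.93e-05 + 0.000206] = 6.327, so f = 0.02498.

f ≈ 0.0250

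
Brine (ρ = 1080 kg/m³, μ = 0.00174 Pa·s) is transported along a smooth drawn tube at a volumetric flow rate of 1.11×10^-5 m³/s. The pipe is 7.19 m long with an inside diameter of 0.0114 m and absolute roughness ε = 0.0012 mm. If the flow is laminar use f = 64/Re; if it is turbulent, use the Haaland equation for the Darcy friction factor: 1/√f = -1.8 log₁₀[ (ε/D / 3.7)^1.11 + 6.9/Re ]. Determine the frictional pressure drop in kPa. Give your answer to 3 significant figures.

Cross-sectional area A = πD²/4 = π(0.0114)²/4 = 0.0001021 m²; mean velocity V = Q/A = 1.11e-05/0.0001021 = 0.1087 m/s.
Reynolds number Re = ρVD/μ = 1080 · 0.1087 · 0.0114 / 0.00174 = 769.5.
Re < 2300 → laminar flow, so f = 64/Re = 64/769.5 = 0.08317 (the turbulent correlation is not needed).
Darcy-Weisbach: ΔP = f(L/D)(ρV²/2) = 0.08317·(7.19/0.0114)·(1080·0.1087²/2) = 0.08317·630.7·6.386 = 335 Pa.
ΔP = 335 Pa = 0.335 kPa.

ΔP ≈ 0.335 kPa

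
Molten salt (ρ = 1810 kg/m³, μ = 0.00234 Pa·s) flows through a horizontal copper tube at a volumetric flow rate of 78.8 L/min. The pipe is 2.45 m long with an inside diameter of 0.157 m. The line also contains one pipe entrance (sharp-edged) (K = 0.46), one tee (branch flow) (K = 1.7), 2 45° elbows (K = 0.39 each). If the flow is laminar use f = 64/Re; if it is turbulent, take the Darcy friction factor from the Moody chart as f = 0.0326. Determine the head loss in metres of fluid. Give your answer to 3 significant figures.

Q = 78.8 L/min = 78.8/60000 = 0.001313 m³/s.
Cross-sectional area A = πD²/4 = π(0.157)²/4 = 0.01936 m²; mean velocity V = Q/A = 0.001313/0.01936 = 0.06784 m/s.
Reynolds number Re = ρVD/μ = 1810 · 0.06784 · 0.157 / 0.00234 = 8239.
Re > 4000 → turbulent; use the Moody-chart value f = 0.0326.
Total minor-loss coefficient ΣK = 1·0.46 + 1·1.7 + 2·0.39 = 2.94.
ΔP = [f·L/D + ΣK]·(ρV²/2) = [0.0326·2.45/0.157 + 2.94]·(1810·0.06784²/2) = [0.5087 + 2.94]·4.165 = 14.36 Pa.
Head loss h_f = ΔP/(ρg) = 14.36/(1810·9.81) = 8.09×10^-4 m.

h_f ≈ 8.09×10^-4 m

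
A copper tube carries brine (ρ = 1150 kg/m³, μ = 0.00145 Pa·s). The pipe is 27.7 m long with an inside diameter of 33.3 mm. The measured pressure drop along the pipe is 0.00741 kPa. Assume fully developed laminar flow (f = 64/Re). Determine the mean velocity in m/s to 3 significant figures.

V ≈ 0.00639 m/s

For laminar flow, f = 64/Re with Re = ρVD/μ, so Darcy-Weisbach reduces to ΔP = 32μLV/D². Solving for V: V = ΔP·D²/(32μL) = 7.41·(0.0333)²/(32·0.00145·27.7) = 0.006393 m/s.
Check: Re = ρVD/μ = 1150·0.006393·0.0333/0.00145 = 168.8 < 2300, so the laminar assumption holds.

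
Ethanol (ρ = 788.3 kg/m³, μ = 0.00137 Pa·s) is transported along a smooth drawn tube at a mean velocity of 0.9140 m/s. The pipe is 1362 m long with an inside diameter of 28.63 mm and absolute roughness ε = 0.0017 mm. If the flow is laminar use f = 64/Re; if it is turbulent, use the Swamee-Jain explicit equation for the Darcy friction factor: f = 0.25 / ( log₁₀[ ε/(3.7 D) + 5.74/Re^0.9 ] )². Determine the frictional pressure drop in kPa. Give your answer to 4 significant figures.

Reynolds number Re = ρVD/μ = 788.3 · 0.914 · 0.02863 / 0.00137 = 1.506e+04.
Re > 4000 → turbulent. Relative roughness ε/D = 1.7e-06/0.02863 = 5.94e-05. Swamee-Jain: f = 0.25/(log₁₀[5.94e-05/3.7 + 5.74/1.506e+04^0.9])² = 0.25/(log₁₀[1.6e-05 + 0.000998])² = 0.25/(-2.994)² = 0.02789.
Darcy-Weisbach: ΔP = f(L/D)(ρV²/2) = 0.02789·(1362/0.02863)·(788.3·0.914²/2) = 0.02789·4.757e+04·329.3 = 4.368e+05 Pa.
ΔP = 4.368e+05 Pa = 436.8 kPa.

ΔP ≈ 436.8 kPa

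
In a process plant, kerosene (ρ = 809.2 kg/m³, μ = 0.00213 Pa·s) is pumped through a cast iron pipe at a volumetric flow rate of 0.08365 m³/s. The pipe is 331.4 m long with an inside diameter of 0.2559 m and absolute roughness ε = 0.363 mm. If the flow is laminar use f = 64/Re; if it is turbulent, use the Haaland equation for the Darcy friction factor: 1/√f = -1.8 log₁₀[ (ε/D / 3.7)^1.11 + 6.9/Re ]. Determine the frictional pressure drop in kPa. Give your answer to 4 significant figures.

Cross-sectional area A = πD²/4 = π(0.2559)²/4 = 0.05143 m²; mean velocity V = Q/A = 0.08365/0.05143 = 1.626 m/s.
Reynolds number Re = ρVD/μ = 809.2 · 1.626 · 0.2559 / 0.00213 = 1.581e+05.
Re > 4000 → turbulent. Relative roughness ε/D = 0.000363/0.2559 = 0.00142. Haaland: 1/√f = -1.8 log₁₀[(0.00142/3.7)^1.11 + 6.9/1.581e+05] = -1.8 log₁₀[0.000161 + 4.36e-05] = 6.639, so f = 0.02269.
Darcy-Weisbach: ΔP = f(L/D)(ρV²/2) = 0.02269·(331.4/0.2559)·(809.2·1.626²/2) = 0.02269·1295·1070 = 3.145e+04 Pa.
ΔP = 3.145e+04 Pa = 31.45 kPa.

ΔP ≈ 31.45 kPa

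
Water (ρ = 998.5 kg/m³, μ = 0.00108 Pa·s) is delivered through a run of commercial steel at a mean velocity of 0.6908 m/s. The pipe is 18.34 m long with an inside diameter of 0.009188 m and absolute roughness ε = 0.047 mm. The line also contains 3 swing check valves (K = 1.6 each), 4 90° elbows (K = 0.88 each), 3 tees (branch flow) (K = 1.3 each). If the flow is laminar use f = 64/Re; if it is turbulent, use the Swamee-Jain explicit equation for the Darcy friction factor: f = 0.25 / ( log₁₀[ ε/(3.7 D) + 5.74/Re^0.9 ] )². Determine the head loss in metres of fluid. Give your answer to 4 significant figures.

h_f ≈ 2.352 m

Reynolds number Re = ρVD/μ = 998.5 · 0.6908 · 0.009188 / 0.00108 = 5868.
Re > 4000 → turbulent. Relative roughness ε/D = 4.7e-05/0.009188 = 0.00512. Swamee-Jain: f = 0.25/(log₁₀[0.00512/3.7 + 5.74/5868^0.9])² = 0.25/(log₁₀[0.00138 + 0.00233])² = 0.25/(-2.43)² = 0.04232.
Total minor-loss coefficient ΣK = 3·1.6 + 4·0.88 + 3·1.3 = 12.2.
ΔP = [f·L/D + ΣK]·(ρV²/2) = [0.04232·18.34/0.009188 + 12.2]·(998.5·0.6908²/2) = [84.48 + 12.2]·238.2 = 2.304e+04 Pa.
Head loss h_f = ΔP/(ρg) = 2.304e+04/(998.5·9.81) = 2.352 m.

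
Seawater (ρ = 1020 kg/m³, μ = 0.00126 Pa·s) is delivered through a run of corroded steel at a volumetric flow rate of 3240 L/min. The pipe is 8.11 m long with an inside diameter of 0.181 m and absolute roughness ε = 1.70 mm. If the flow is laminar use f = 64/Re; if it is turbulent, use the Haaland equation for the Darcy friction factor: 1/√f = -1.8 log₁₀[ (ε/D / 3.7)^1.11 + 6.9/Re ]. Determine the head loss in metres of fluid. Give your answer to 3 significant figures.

h_f ≈ 0.376 m

Q = 3240 L/min = 3240/60000 = 0.054 m³/s.
Cross-sectional area A = πD²/4 = π(0.181)²/4 = 0.02573 m²; mean velocity V = Q/A = 0.054/0.02573 = 2.099 m/s.
Reynolds number Re = ρVD/μ = 1020 · 2.099 · 0.181 / 0.00126 = 3.075e+05.
Re > 4000 → turbulent. Relative roughness ε/D = 0.0017/0.181 = 0.00939. Haaland: 1/√f = -1.8 log₁₀[(0.00939/3.7)^1.11 + 6.9/3.075e+05] = -1.8 log₁₀[0.00132 + 2.24e-05] = 5.172, so f = 0.03738.
Darcy-Weisbach: ΔP = f(L/D)(ρV²/2) = 0.03738·(8.11/0.181)·(1020·2.099²/2) = 0.03738·44.81·2246 = 3762 Pa.
Head loss h_f = ΔP/(ρg) = 3762/(1020·9.81) = 0.376 m.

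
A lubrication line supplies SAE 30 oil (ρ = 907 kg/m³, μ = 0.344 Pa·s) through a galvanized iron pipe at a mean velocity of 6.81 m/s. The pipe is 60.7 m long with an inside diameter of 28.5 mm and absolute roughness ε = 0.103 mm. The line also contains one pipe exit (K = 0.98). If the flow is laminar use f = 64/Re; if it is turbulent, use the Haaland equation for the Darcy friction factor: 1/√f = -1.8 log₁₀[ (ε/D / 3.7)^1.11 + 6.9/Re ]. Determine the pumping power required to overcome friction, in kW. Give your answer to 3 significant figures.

P ≈ 24.4 kW

Reynolds number Re = ρVD/μ = 907 · 6.81 · 0.0285 / 0.344 = 511.7.
Re < 2300 → laminar flow, so f = 64/Re = 64/511.7 = 0.1251 (the turbulent correlation is not needed).
Total minor-loss coefficient ΣK = 1·0.98 = 0.98.
ΔP = [f·L/D + ΣK]·(ρV²/2) = [0.1251·60.7/0.0285 + 0.98]·(907·6.81²/2) = [266.4 + 0.98]·2.103e+04 = 5.623e+06 Pa.
Q = V·A = 6.81·0.0006379 = 0.004344 m³/s.
Pumping power P = QΔP = 0.004344·5.623e+06 = 24430 W = 24.4 kW.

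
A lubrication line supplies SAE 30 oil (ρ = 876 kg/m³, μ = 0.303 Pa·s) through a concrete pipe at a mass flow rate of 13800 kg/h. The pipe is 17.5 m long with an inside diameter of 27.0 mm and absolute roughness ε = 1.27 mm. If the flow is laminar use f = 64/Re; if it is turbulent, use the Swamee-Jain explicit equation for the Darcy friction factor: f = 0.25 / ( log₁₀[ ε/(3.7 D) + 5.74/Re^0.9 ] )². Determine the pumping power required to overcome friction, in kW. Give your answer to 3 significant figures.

P ≈ 7.78 kW

ṁ = 13800 kg/h = 13800/3600 = 3.833 kg/s.
A = πD²/4 = π(0.027)²/4 = 0.0005726 m²; mean velocity V = ṁ/(ρA) = 3.833/(876 · 0.0005726) = 7.643 m/s.
Reynolds number Re = ρVD/μ = 876 · 7.643 · 0.027 / 0.303 = 596.6.
Re < 2300 → laminar flow, so f = 64/Re = 64/596.6 = 0.1073 (the turbulent correlation is not needed).
Darcy-Weisbach: ΔP = f(L/D)(ρV²/2) = 0.1073·(17.5/0.027)·(876·7.643²/2) = 0.1073·648.1·2.558e+04 = 1.779e+06 Pa.
Q = ṁ/ρ = 3.833/876 = 0.004376 m³/s.
Pumping power P = QΔP = 0.004376·1.779e+06 = 7784 W = 7.78 kW.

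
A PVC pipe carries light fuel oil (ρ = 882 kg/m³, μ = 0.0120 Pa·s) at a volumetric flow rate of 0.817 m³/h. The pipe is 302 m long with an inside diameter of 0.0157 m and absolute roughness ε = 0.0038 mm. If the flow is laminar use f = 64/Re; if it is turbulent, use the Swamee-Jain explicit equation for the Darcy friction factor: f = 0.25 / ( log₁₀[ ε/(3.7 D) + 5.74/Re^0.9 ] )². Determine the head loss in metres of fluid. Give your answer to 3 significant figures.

h_f ≈ 63.7 m

Q = 0.817 m³/h = 0.817/3600 = 0.0002269 m³/s.
Cross-sectional area A = πD²/4 = π(0.0157)²/4 = 0.0001936 m²; mean velocity V = Q/A = 0.0002269/0.0001936 = 1.172 m/s.
Reynolds number Re = ρVD/μ = 882 · 1.172 · 0.0157 / 0.012 = 1353.
Re < 2300 → laminar flow, so f = 64/Re = 64/1353 = 0.04731 (the turbulent correlation is not needed).
Darcy-Weisbach: ΔP = f(L/D)(ρV²/2) = 0.04731·(302/0.0157)·(882·1.172²/2) = 0.04731·1.924e+04·606 = 5.515e+05 Pa.
Head loss h_f = ΔP/(ρg) = 5.515e+05/(882·9.81) = 63.7 m.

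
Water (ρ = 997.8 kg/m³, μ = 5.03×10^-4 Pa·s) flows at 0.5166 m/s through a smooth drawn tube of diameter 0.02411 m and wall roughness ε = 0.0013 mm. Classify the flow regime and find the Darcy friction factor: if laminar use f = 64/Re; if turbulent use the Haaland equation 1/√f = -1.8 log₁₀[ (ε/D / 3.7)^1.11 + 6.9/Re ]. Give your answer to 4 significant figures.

f ≈ 0.02453

Re = ρVD/μ = 997.8·0.5166·0.02411/0.000503 = 2.471e+04.
Re > 4000 → turbulent. ε/D = 1.3e-06/0.02411 = 5.39e-05; Haaland: 1/√f = -1.8 log₁₀[4.28e-06 + 0.000279] = 6.385, so f = 0.02453.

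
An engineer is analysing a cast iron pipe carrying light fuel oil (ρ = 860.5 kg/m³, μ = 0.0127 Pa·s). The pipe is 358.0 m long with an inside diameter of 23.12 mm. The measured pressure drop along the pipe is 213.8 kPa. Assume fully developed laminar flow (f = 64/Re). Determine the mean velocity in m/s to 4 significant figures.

V ≈ 0.7855 m/s

For laminar flow, f = 64/Re with Re = ρVD/μ, so Darcy-Weisbach reduces to ΔP = 32μLV/D². Solving for V: V = ΔP·D²/(32μL) = 2.138e+05·(0.02312)²/(32·0.0127·358) = 0.7855 m/s.
Check: Re = ρVD/μ = 860.5·0.7855·0.02312/0.0127 = 1230 < 2300, so the laminar assumption holds.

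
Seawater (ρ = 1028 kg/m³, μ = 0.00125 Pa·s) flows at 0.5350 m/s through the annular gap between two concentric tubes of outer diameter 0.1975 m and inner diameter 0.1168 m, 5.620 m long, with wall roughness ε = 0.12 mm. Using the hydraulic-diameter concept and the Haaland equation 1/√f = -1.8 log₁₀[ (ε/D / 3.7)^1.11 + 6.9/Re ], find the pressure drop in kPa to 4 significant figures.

Hydraulic diameter D_h = 4A/P = D_o - D_i = 0.1975 - 0.1168 = 0.0807 m.
Re = ρVD_h/μ = 1028·0.535·0.0807/0.00125 = 3.551e+04.
ε/D_h = 0.00012/0.0807 = 0.00149; Haaland gives 1/√f = -1.8 log₁₀[0.00017+0.000194] = 6.189, so f = 0.02611.
ΔP = f(L/D_h)(ρV²/2) = 0.02611·5.62/0.0807·147.1 = 267.5 Pa.
ΔP = 0.2675 kPa.

ΔP ≈ 0.2675 kPa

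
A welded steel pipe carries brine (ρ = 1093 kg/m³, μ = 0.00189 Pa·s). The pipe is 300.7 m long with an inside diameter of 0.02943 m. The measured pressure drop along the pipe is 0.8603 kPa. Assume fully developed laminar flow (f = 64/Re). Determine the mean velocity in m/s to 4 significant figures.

For laminar flow, f = 64/Re with Re = ρVD/μ, so Darcy-Weisbach reduces to ΔP = 32μLV/D². Solving for V: V = ΔP·D²/(32μL) = 860.3·(0.02943)²/(32·0.00189·300.7) = 0.04097 m/s.
Check: Re = ρVD/μ = 1093·0.04097·0.02943/0.00189 = 697.3 < 2300, so the laminar assumption holds.

V ≈ 0.04097 m/s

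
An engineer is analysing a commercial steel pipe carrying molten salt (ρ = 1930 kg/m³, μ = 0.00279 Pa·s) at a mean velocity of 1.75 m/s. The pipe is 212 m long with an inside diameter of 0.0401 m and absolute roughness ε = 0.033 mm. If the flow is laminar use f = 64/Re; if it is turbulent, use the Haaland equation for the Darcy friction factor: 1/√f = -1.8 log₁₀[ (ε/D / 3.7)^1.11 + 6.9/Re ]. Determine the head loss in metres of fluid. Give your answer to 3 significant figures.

Reynolds number Re = ρVD/μ = 1930 · 1.75 · 0.0401 / 0.00279 = 4.854e+04.
Re > 4000 → turbulent. Relative roughness ε/D = 3.3e-05/0.0401 = 0.000823. Haaland: 1/√f = -1.8 log₁₀[(0.000823/3.7)^1.11 + 6.9/4.854e+04] = -1.8 log₁₀[8.82e-05 + 0.000142] = 6.548, so f = 0.02332.
Darcy-Weisbach: ΔP = f(L/D)(ρV²/2) = 0.02332·(212/0.0401)·(1930·1.75²/2) = 0.02332·5287·2955 = 3.644e+05 Pa.
Head loss h_f = ΔP/(ρg) = 3.644e+05/(1930·9.81) = 19.2 m.

h_f ≈ 19.2 m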